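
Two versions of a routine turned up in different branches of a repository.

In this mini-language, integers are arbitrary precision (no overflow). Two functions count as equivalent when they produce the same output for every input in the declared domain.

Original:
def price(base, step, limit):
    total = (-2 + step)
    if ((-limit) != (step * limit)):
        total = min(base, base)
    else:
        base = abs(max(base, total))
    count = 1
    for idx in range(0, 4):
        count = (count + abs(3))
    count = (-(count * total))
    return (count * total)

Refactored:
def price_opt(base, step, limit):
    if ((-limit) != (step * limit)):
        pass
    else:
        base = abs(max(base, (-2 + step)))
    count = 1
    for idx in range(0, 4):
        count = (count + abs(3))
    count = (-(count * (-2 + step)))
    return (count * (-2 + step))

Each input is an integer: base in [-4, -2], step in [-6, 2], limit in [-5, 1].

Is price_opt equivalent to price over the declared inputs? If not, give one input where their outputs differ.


Input base=-4, step=-6, limit=-5: -208 from price versus -832 from price_opt.
verdict: not equivalent; witness: base=-4, step=-6, limit=-5


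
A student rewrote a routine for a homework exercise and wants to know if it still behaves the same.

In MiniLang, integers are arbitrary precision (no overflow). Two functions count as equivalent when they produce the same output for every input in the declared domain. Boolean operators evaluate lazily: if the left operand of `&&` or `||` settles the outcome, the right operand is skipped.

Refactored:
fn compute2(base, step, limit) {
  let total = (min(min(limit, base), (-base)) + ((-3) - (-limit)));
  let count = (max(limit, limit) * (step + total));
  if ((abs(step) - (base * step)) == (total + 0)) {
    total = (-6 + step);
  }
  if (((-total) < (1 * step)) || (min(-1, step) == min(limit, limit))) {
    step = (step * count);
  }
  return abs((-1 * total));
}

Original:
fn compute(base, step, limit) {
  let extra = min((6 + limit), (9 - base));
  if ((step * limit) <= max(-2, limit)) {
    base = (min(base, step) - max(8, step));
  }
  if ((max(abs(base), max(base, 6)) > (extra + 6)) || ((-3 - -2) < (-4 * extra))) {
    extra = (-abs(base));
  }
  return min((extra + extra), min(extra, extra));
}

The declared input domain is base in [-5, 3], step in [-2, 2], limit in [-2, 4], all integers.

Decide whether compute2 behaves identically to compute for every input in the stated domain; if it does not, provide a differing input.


There is a counterexample at base=-5, step=-2, limit=-2: 4 on one side, 10 on the other.
compute: extra=4, then ((step * limit) <= max(-2, limit)) is false, then ((max(abs(base), max(base, 6)) > (extra + 6)) || ((-3 - -2) < (-4 * extra))) is false, then returns 4
compute2: total=-10, then count=24, then ((abs(step) - (base * step)) == (total + 0)) is false, then (((-total) < (1 * step)) || (min(-1, step) == min(limit, limit))) is true, then step=-48, then returns 10
verdict: not equivalent; witness: base=-5, step=-2, limit=-2


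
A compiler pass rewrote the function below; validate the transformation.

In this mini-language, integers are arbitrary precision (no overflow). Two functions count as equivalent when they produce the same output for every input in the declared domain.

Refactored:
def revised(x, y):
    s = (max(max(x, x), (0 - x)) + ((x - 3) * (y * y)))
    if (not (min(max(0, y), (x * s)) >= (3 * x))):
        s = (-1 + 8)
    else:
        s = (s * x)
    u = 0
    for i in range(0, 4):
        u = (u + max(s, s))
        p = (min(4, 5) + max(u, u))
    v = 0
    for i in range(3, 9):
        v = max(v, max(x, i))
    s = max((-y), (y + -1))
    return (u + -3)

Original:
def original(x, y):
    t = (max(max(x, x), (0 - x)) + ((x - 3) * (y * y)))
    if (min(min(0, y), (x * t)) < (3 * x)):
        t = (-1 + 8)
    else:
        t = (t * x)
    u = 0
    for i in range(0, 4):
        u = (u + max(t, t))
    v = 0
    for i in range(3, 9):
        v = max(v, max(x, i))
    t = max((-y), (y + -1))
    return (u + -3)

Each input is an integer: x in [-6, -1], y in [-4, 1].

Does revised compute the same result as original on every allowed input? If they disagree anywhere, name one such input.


Try x=-1, y=-4.
original: t := -63 | (min(min(0, y), (x * t)) < (3 * x)): true | t := 7 | u := 0 | iter i=0: | u := 7 | iter i=1: | u := 14 | iter i=2: | u := 21 | iter i=3: | u := 28 | v := 0 | iter i=3: | v := 3 | iter i=4: | v := 4 | iter i=5: | v := 5 | iter i=6: | v := 6 | iter i=7: | v := 7 | iter i=8: | v := 8 | t := 4 | result 25
revised: s := -63 | (not (min(max(0, y), (x * s)) >= (3 * x))): false | s := 63 | u := 0 | iter i=0: | u := 63 | p := 67 | iter i=1: | u := 126 | p := 130 | iter i=2: | u := 189 | p := 193 | iter i=3: | u := 252 | p := 256 | v := 0 | iter i=3: | v := 3 | iter i=4: | v := 4 | iter i=5: | v := 5 | iter i=6: | v := 6 | iter i=7: | v := 7 | iter i=8: | v := 8 | s := 4 | result 249
25 vs 249 — the two versions disagree here.
verdict: not equivalent; witness: x=-1, y=-4


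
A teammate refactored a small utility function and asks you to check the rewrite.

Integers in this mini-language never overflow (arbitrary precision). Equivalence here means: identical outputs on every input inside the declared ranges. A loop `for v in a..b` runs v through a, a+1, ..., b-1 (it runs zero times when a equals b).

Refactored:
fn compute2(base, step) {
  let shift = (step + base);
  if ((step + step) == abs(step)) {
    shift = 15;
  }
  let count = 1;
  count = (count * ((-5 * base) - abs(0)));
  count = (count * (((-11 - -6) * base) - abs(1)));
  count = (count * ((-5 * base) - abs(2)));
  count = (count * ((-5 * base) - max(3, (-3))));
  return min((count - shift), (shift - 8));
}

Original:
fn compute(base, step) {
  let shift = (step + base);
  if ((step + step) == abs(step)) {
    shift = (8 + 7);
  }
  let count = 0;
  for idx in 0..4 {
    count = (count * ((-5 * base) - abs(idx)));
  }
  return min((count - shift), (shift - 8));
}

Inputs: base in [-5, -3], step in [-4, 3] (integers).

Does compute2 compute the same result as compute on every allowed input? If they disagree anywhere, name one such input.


Consider the input base=-5, step=0.
compute: shift=-5, then ((step + step) == abs(step)) is true, then shift=15, then count=0, then (idx=0), then count=0, then (idx=1), then count=0, then (idx=2), then count=0, then (idx=3), then count=0, then returns -15
compute2: shift=-5, then ((step + step) == abs(step)) is true, then shift=15, then count=1, then count=25, then count=600, then count=13800, then count=303600, then returns 7
-15 != 7, so the rewrite changes behavior.
verdict: not equivalent; witness: base=-5, step=0


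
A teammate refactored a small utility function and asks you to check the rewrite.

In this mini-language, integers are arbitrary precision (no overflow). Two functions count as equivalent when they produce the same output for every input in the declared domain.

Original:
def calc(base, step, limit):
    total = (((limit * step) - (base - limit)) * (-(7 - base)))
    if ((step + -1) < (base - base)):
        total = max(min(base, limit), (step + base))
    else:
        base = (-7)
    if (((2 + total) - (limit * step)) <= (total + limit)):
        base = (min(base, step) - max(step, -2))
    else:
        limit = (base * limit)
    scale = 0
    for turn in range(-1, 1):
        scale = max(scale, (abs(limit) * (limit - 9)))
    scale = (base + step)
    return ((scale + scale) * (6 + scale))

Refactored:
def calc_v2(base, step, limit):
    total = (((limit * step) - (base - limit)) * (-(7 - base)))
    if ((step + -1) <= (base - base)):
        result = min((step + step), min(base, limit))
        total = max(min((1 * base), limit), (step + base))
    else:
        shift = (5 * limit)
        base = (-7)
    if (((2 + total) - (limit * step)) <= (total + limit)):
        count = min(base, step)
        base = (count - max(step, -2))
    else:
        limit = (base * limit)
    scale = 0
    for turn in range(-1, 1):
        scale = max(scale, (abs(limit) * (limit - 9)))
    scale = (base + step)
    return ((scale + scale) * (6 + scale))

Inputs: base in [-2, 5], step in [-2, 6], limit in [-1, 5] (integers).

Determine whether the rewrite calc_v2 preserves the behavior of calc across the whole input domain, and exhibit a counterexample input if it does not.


The rewrite breaks on base=-2, step=1, limit=-1, where the results are 0 and -10.
calc: total becomes 0; next ((step + -1) < (base - base)) evaluates to false; next base becomes -7; next (((2 + total) - (limit * step)) <= (total + limit)) evaluates to false; next limit becomes 7; next scale becomes 0; next at turn=-1:; next scale becomes 0; next at turn=0:; next scale becomes 0; next scale becomes -6; next final value 0
calc_v2: total becomes 0; next ((step + -1) <= (base - base)) evaluates to true; next result becomes -2; next total becomes -1; next (((2 + total) - (limit * step)) <= (total + limit)) evaluates to false; next limit becomes 2; next scale becomes 0; next at turn=-1:; next scale becomes 0; next at turn=0:; next scale becomes 0; next scale becomes -1; next final value -10
verdict: not equivalent; witness: base=-2, step=1, limit=-1


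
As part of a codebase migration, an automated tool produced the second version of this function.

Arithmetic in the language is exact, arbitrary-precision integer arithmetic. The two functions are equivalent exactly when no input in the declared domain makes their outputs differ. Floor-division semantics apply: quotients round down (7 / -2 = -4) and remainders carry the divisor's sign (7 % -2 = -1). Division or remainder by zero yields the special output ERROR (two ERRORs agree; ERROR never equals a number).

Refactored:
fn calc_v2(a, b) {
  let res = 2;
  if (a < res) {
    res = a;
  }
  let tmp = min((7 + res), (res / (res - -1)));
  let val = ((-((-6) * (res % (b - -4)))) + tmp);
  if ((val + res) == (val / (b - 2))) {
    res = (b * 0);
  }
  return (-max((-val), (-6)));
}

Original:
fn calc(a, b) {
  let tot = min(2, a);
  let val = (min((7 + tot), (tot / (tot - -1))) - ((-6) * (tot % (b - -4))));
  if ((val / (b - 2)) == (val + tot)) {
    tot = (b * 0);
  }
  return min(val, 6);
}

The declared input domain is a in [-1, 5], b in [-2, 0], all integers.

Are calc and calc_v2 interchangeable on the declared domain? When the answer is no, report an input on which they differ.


Behavior is preserved: although statement counts differ, local variable names differ, branching structure differs, min/max/abs usage differs, comparison usage differs, arithmetic usage differs, the outputs never diverge.
Spot check at a=3, b=-2 — calc: tot = 2; val = 0; ((val / (b - 2)) == (val + tot)) -> false; return 0. calc_v2: res = 2; (a < res) -> false; tmp = 0; val = 0; ((val + res) == (val / (b - 2))) -> false; return 0. Both give 0.
Sweeping the whole domain (21 inputs) finds no disagreement.
verdict: equivalent


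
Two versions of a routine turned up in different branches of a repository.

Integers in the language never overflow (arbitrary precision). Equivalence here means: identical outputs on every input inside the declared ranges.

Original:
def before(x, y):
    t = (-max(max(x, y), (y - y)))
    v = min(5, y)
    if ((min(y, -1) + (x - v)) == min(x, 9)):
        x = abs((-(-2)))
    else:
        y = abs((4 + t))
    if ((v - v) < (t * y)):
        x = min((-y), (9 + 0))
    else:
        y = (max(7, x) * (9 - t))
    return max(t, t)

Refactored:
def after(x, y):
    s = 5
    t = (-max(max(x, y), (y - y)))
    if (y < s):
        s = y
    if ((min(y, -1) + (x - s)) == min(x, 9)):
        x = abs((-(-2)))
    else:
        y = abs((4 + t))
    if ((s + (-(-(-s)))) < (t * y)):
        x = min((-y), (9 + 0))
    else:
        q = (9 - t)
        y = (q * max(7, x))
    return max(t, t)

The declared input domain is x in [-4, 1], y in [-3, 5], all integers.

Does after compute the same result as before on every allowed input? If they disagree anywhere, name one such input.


Changes here: comparison usage differs; also min/max/abs usage differs; also arithmetic usage differs; also statement counts differ; also local variable names differ; also branching structure differs; the full 54-point sweep finds no disagreement.
verdict: equivalent


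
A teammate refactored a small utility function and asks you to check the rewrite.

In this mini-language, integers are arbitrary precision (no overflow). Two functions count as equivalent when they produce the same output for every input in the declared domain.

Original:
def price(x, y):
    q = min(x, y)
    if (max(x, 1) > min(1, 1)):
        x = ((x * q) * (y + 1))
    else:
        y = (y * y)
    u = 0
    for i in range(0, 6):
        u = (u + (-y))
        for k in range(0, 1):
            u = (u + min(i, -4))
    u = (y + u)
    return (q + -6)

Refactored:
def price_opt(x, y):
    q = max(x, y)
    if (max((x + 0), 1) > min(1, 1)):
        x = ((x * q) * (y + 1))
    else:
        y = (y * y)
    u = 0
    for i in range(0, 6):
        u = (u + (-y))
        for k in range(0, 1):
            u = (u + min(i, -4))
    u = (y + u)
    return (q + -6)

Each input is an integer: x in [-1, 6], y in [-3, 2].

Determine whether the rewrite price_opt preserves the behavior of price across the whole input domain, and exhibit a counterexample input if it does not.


Take x=-1, y=-3.
price: q becomes -3; next (max(x, 1) > min(1, 1)) evaluates to false; next y becomes 9; next u becomes 0; next at i=0:; next u becomes -9; next at k=0:; next u becomes -13; next at i=1:; next u becomes -22; next at k=0:; next u becomes -26; next at i=2:; next u becomes -35; next at k=0:; next u becomes -39; next at i=3:; next u becomes -48; next at k=0:; next u becomes -52; next at i=4:; next u becomes -61; next at k=0:; next u becomes -65; next at i=5:; next u becomes -74; next at k=0:; next u becomes -78; next u becomes -69; next final value -9
price_opt: q becomes -1; next (max((x + 0), 1) > min(1, 1)) evaluates to false; next y becomes 9; next u becomes 0; next at i=0:; next u becomes -9; next at k=0:; next u becomes -13; next at i=1:; next u becomes -22; next at k=0:; next u becomes -26; next at i=2:; next u becomes -35; next at k=0:; next u becomes -39; next at i=3:; next u becomes -48; next at k=0:; next u becomes -52; next at i=4:; next u becomes -61; next at k=0:; next u becomes -65; next at i=5:; next u becomes -74; next at k=0:; next u becomes -78; next u becomes -69; next final value -7
-9 and -7 differ, so these are not the same function on this domain.
verdict: not equivalent; witness: x=-1, y=-3


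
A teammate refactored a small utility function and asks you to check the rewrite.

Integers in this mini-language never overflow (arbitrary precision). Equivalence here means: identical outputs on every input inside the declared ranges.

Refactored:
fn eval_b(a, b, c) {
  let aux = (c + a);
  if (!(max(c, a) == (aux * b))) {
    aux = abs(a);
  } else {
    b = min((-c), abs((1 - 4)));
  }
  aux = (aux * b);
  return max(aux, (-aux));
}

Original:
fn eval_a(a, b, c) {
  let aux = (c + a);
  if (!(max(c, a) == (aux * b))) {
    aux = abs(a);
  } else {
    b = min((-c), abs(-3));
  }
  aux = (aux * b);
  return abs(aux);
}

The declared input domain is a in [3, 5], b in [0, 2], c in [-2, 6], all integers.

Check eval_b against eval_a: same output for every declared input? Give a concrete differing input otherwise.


Changes here: min/max/abs usage differs, constant usage differs, arithmetic usage differs; the full 81-point sweep finds no disagreement.
verdict: equivalent


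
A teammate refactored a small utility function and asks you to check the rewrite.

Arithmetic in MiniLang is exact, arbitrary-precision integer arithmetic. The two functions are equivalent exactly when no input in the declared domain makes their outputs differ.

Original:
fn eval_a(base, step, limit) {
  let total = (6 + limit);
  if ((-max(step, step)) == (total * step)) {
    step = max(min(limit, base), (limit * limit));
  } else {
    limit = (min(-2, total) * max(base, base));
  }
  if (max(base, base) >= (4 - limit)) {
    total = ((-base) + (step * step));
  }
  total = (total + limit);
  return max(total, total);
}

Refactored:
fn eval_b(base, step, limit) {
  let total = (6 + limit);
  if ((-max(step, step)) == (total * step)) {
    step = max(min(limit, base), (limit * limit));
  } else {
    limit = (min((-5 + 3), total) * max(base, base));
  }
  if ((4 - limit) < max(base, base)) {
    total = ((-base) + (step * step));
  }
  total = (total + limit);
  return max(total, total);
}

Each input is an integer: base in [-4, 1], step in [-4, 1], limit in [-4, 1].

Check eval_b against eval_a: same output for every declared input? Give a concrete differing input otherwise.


On input base=-4, step=-4, limit=-4, eval_a returns 28 while eval_b returns 10.
verdict: not equivalent; witness: base=-4, step=-4, limit=-4


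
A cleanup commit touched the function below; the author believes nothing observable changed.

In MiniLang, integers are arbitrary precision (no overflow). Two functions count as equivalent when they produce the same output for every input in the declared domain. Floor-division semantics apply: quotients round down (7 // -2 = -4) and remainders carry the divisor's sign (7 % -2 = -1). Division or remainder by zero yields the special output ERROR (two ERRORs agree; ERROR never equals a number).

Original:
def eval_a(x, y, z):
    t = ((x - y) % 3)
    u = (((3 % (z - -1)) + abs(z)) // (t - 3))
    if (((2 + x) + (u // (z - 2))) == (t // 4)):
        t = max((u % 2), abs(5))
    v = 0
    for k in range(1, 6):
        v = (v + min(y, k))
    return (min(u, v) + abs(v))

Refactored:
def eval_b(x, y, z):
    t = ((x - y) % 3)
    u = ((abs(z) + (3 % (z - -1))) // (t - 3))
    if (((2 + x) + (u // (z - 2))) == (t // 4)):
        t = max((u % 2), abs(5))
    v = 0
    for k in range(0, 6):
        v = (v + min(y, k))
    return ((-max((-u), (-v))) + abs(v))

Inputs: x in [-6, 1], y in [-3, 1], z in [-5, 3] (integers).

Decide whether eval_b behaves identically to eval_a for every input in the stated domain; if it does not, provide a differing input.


x=-5, y=-1, z=3 yields -1 from eval_a but 0 from eval_b.
verdict: not equivalent; witness: x=-5, y=-1, z=3


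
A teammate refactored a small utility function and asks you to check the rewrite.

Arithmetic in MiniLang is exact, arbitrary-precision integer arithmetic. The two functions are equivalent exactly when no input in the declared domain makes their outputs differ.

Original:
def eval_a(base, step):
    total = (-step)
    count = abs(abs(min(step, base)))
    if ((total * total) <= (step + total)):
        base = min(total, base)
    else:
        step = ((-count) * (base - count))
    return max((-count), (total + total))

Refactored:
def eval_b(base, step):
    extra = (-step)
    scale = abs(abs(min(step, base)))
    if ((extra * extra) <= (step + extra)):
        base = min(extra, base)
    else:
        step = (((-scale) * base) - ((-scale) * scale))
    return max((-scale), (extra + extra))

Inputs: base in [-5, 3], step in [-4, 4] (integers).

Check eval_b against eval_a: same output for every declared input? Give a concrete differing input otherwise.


The two are interchangeable: arithmetic usage differs, and local variable names differ, and every declared input agrees.
One worked example (base=-1, step=-2) — eval_a: total becomes 2; next count becomes 2; next ((total * total) <= (step + total)) evaluates to false; next step becomes 6; next final value 4; eval_b: extra becomes 2; next scale becomes 2; next ((extra * extra) <= (step + extra)) evaluates to false; next step becomes 6; next final value 4; agreement on 4.
Across all 81 domain points the two functions coincide.
verdict: equivalent


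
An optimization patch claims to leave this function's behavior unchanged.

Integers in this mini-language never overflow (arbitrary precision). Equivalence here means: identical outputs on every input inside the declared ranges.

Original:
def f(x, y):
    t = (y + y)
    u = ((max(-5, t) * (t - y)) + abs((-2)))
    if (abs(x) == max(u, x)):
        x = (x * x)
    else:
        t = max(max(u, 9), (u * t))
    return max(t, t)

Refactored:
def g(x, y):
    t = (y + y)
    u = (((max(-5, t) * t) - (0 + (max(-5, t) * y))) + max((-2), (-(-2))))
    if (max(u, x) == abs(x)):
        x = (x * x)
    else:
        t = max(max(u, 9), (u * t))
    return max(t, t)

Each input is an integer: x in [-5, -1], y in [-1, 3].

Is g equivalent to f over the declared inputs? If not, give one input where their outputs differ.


Changes here: min/max/abs usage differs; also arithmetic usage differs; also constant usage differs; the full 25-point sweep finds no disagreement.
verdict: equivalent


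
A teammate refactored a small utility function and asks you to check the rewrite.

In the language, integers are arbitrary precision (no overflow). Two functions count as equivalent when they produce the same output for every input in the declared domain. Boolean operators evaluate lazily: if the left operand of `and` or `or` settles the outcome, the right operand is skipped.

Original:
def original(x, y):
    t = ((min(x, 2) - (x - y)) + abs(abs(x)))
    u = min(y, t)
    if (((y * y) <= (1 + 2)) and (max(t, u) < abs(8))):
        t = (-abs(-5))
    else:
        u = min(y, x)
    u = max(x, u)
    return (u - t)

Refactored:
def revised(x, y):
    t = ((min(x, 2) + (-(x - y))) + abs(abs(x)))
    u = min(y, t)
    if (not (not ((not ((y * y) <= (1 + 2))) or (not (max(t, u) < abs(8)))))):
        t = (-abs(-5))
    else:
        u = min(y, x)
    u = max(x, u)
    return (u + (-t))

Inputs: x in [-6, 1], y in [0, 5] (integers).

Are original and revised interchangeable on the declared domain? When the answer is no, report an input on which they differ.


Take x=-6, y=0.
original: t becomes 6; next u becomes 0; next (((y * y) <= (1 + 2)) and (max(t, u) < abs(8))) evaluates to true; next t becomes -5; next u becomes 0; next final value 5
revised: t becomes 6; next u becomes 0; next (not (not ((not ((y * y) <= (1 + 2))) or (not (max(t, u) < abs(8)))))) evaluates to false; next u becomes -6; next u becomes -6; next final value -12
5 != -12, so the rewrite changes behavior.
verdict: not equivalent; witness: x=-6, y=0


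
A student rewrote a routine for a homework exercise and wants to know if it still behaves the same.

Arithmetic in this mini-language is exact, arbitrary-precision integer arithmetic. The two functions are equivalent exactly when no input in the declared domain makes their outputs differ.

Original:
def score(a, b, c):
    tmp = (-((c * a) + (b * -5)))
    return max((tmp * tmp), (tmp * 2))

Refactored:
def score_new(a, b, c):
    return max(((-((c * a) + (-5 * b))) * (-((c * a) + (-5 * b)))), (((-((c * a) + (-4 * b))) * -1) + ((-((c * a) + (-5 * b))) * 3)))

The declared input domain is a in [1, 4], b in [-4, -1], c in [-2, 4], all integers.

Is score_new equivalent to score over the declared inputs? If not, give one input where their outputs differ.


The rewrite breaks on a=3, b=-1, c=-2, where the results are 2 and 1.
score: tmp becomes 1; next final value 2
score_new: final value 1
verdict: not equivalent; witness: a=3, b=-1, c=-2


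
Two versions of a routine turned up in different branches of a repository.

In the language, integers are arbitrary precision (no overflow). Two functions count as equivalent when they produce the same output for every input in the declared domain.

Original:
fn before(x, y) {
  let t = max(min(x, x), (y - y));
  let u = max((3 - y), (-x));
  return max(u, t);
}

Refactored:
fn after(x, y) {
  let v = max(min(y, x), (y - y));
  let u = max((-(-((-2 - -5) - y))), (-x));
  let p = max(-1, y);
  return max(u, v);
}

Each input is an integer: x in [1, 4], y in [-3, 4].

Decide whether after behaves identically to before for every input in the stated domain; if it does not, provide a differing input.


Evaluate both at x=3, y=1.
before: t=3, then u=2, then returns 3
after: v=1, then u=2, then p=1, then returns 2
3 against 2: the behavior changed.
verdict: not equivalent; witness: x=3, y=1


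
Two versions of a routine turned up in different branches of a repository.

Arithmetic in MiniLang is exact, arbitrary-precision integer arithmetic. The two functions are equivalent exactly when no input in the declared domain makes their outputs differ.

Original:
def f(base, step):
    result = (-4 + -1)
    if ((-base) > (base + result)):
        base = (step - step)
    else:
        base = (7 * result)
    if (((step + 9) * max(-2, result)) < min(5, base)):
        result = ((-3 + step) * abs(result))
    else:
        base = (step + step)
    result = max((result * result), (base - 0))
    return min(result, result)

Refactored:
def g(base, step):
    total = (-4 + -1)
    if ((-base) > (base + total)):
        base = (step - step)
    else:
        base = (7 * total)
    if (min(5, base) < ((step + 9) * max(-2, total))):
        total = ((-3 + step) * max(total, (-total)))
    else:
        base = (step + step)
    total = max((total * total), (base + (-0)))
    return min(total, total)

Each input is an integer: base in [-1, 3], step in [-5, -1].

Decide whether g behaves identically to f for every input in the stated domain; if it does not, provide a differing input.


Take base=-1, step=-5.
f: result=-5, then ((-base) > (base + result)) is true, then base=0, then (((step + 9) * max(-2, result)) < min(5, base)) is true, then result=-40, then result=1600, then returns 1600
g: total=-5, then ((-base) > (base + total)) is true, then base=0, then (min(5, base) < ((step + 9) * max(-2, total))) is false, then base=-10, then total=25, then returns 25
1600 vs 25 — the two versions disagree here.
verdict: not equivalent; witness: base=-1, step=-5


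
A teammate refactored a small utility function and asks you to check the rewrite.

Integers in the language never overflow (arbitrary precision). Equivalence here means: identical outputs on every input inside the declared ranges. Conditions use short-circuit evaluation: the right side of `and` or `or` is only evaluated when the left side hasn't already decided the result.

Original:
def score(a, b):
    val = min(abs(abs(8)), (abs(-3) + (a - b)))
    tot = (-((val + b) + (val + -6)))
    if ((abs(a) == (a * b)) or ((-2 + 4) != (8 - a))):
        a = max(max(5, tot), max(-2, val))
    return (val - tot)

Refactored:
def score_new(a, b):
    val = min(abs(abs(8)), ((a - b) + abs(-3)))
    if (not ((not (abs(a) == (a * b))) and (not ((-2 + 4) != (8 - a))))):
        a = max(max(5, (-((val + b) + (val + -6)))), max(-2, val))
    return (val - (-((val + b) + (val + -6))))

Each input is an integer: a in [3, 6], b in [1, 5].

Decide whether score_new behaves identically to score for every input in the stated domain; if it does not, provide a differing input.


The two versions differ — the changes include local variable names differ; and constant usage differs; and arithmetic usage differs; and statement counts differ; and boolean connective usage differs.
One worked example (a=5, b=1) — score: val becomes 7; next tot becomes -9; next ((abs(a) == (a * b)) or ((-2 + 4) != (8 - a))) evaluates to true; next a becomes 7; next final value 16; score_new: val becomes 7; next (not ((not (abs(a) == (a * b))) and (not ((-2 + 4) != (8 - a))))) evaluates to true; next a becomes 7; next final value 16; agreement on 16.
An exhaustive pass over the 20 declared inputs shows identical outputs.
verdict: equivalent


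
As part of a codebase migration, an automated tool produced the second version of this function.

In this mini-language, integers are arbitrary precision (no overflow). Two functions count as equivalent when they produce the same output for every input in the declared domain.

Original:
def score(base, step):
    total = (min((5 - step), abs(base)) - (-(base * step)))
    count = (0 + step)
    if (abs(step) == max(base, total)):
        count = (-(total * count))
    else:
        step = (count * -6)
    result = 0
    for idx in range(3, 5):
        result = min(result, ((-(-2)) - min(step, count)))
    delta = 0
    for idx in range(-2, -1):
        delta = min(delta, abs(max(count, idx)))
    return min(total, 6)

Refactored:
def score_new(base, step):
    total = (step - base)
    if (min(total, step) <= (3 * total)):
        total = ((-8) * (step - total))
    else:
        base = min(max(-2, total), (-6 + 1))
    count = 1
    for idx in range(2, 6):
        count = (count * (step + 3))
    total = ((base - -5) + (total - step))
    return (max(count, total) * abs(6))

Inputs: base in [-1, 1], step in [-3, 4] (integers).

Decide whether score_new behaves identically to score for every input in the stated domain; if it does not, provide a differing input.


These are not equivalent — on base=-1, step=-3 the outputs split (4 vs 6).
score: total = 4; count = -3; (abs(step) == max(base, total)) -> false; step = 18; result = 0; [idx=3]; result = 0; [idx=4]; result = 0; delta = 0; [idx=-2]; delta = 0; return 4
score_new: total = -2; (min(total, step) <= (3 * total)) -> false; base = -5; count = 1; [idx=2]; count = 0; [idx=3]; count = 0; [idx=4]; count = 0; [idx=5]; count = 0; total = 1; return 6
verdict: not equivalent; witness: base=-1, step=-3


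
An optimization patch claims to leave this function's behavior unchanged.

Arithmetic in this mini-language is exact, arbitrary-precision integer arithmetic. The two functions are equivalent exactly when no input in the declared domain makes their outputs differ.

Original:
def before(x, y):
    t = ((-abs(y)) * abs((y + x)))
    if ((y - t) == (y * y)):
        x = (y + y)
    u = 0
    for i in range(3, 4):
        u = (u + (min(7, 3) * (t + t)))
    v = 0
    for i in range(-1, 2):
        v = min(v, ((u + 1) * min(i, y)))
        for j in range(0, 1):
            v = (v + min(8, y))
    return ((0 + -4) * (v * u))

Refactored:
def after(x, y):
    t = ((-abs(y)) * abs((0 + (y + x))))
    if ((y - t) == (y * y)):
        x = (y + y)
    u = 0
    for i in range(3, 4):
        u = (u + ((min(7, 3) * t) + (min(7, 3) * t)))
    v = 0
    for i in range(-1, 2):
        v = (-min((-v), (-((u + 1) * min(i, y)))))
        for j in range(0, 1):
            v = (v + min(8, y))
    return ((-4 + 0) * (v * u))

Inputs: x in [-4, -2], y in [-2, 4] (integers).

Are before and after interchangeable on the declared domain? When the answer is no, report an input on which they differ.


Take x=-4, y=-2.
before: t = -12; ((y - t) == (y * y)) -> false; u = 0; [i=3]; u = -72; v = 0; [i=-1]; v = 0; [j=0]; v = -2; [i=0]; v = -2; [j=0]; v = -4; [i=1]; v = -4; [j=0]; v = -6; return -1728
after: t = -12; ((y - t) == (y * y)) -> false; u = 0; [i=3]; u = -72; v = 0; [i=-1]; v = 142; [j=0]; v = 140; [i=0]; v = 142; [j=0]; v = 140; [i=1]; v = 142; [j=0]; v = 140; return 40320
-1728 != 40320, so the rewrite changes behavior.
verdict: not equivalent; witness: x=-4, y=-2


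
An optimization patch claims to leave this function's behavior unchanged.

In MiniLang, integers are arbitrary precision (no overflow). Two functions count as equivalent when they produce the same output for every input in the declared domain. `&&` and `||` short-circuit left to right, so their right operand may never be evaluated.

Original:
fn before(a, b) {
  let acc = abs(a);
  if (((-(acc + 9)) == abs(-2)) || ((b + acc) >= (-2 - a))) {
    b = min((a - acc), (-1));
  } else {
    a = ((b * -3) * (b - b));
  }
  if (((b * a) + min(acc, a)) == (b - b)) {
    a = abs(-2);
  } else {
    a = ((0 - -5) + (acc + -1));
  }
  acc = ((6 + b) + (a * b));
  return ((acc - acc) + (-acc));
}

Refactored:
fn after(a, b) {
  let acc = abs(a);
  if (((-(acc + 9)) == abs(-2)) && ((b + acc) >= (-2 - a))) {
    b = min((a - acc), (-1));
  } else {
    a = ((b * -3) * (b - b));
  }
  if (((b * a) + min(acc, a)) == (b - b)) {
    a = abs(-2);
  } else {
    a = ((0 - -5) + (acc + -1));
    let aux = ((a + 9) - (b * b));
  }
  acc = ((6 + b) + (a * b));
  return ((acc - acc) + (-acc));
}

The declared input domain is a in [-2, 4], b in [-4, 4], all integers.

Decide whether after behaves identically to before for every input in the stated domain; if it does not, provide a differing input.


There is a counterexample at a=-2, b=-2: 22 on one side, 0 on the other.
before: acc becomes 2; next (((-(acc + 9)) == abs(-2)) || ((b + acc) >= (-2 - a))) evaluates to true; next b becomes -4; next (((b * a) + min(acc, a)) == (b - b)) evaluates to false; next a becomes 6; next acc becomes -22; next final value 22
after: acc becomes 2; next (((-(acc + 9)) == abs(-2)) && ((b + acc) >= (-2 - a))) evaluates to false; next a becomes 0; next (((b * a) + min(acc, a)) == (b - b)) evaluates to true; next a becomes 2; next acc becomes 0; next final value 0
verdict: not equivalent; witness: a=-2, b=-2


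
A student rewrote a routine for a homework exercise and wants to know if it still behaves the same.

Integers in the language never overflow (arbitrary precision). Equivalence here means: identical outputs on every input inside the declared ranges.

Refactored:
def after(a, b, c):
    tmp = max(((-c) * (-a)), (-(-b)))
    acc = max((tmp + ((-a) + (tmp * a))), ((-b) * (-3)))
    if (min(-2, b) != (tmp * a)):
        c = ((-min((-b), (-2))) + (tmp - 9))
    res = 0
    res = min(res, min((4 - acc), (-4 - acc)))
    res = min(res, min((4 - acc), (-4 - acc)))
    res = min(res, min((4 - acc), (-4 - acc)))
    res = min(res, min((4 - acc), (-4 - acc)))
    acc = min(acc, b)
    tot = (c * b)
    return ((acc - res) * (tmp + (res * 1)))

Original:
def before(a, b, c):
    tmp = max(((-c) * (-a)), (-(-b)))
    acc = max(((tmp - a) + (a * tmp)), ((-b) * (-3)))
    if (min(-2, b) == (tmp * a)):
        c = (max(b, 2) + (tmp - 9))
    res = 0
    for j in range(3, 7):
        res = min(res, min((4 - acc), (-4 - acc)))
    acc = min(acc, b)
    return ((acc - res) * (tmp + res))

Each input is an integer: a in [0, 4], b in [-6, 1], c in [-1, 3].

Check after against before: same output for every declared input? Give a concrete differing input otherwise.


Equivalent. The suspicious edit (`(min(-2, b) == (tmp * a))` became `(min(-2, b) != (tmp * a))`) never changes the result for any input inside the declared domain.
An exhaustive pass over the 200 declared inputs shows identical outputs.
One worked example (a=4, b=-6, c=2) — before: tmp=8, then acc=36, then (min(-2, b) == (tmp * a)) is false, then res=0, then (j=3), then res=-40, then (j=4), then res=-40, then (j=5), then res=-40, then (j=6), then res=-40, then acc=-6, then returns -1088; after: tmp=8, then acc=36, then (min(-2, b) != (tmp * a)) is true, then c=1, then res=0, then res=-40, then res=-40, then res=-40, then res=-40, then acc=-6, then tot=-6, then returns -1088; agreement on -1088.
verdict: equivalent


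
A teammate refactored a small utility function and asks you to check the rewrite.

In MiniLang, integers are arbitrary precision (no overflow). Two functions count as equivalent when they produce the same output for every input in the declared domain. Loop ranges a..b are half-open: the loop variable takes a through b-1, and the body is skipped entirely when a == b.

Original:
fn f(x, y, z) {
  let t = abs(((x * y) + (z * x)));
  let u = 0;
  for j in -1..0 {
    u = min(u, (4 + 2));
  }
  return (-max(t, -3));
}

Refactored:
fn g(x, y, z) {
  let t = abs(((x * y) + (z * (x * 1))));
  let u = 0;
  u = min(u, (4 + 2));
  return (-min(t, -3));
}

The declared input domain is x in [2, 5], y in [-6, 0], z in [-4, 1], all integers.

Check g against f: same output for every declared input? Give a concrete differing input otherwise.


There is a counterexample at x=2, y=-6, z=-4: -20 on one side, 3 on the other.
f: t=20, then u=0, then (j=-1), then u=0, then returns -20
g: t=20, then u=0, then u=0, then returns 3
verdict: not equivalent; witness: x=2, y=-6, z=-4


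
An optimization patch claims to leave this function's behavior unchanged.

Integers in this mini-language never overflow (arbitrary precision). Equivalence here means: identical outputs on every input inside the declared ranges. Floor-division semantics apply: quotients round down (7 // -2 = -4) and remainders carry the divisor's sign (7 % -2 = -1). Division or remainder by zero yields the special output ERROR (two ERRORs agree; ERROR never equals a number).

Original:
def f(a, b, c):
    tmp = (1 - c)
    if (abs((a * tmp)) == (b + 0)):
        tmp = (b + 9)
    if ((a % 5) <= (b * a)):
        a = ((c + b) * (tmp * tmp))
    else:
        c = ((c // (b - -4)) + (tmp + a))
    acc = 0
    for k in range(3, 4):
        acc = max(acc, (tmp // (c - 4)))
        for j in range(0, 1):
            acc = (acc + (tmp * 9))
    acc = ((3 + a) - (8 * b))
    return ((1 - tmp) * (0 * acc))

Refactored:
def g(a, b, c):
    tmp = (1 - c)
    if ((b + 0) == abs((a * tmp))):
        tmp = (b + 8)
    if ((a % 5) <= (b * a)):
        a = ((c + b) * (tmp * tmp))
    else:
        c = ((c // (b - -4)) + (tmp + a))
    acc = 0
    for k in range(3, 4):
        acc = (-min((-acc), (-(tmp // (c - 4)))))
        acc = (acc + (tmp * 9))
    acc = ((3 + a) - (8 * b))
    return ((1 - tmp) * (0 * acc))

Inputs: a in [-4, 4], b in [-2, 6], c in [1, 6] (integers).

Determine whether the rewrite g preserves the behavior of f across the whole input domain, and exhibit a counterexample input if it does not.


The rewrite breaks on a=-4, b=0, c=1, where the results are 0 and ERROR.
f: tmp becomes 0; next (abs((a * tmp)) == (b + 0)) evaluates to true; next tmp becomes 9; next ((a % 5) <= (b * a)) evaluates to false; next c becomes 5; next acc becomes 0; next at k=3:; next acc becomes 9; next at j=0:; next acc becomes 90; next acc becomes -1; next final value 0
g: tmp becomes 0; next ((b + 0) == abs((a * tmp))) evaluates to true; next tmp becomes 8; next ((a % 5) <= (b * a)) evaluates to false; next c becomes 4; next acc becomes 0; next at k=3:; next hits division by zero so the output is ERROR
verdict: not equivalent; witness: a=-4, b=0, c=1


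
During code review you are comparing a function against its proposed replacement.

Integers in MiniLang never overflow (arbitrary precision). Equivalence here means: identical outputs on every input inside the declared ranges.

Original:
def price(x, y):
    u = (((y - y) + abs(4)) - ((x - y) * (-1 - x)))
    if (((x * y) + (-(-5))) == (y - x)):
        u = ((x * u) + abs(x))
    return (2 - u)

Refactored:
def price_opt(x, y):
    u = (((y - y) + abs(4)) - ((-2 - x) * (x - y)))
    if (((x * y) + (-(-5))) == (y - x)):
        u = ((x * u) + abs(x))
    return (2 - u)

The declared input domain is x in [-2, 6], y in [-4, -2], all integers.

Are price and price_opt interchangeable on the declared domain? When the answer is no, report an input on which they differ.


There is a counterexample at x=-2, y=-4: 0 on one side, -2 on the other.
price: u becomes 2; next (((x * y) + (-(-5))) == (y - x)) evaluates to false; next final value 0
price_opt: u becomes 4; next (((x * y) + (-(-5))) == (y - x)) evaluates to false; next final value -2
verdict: not equivalent; witness: x=-2, y=-4


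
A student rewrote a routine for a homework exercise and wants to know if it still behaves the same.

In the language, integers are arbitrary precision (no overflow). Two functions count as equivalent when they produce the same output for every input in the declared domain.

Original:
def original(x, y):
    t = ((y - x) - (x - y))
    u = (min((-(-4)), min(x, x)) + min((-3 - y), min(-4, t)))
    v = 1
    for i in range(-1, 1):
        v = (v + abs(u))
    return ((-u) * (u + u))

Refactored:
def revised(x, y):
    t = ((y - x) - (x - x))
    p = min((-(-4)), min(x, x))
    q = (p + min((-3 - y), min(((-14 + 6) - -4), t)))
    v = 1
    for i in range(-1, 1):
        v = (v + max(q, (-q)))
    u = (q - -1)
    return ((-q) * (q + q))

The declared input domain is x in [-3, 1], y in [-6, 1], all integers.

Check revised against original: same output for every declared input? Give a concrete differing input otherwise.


Take x=-3, y=-6.
original: t = -6; u = -9; v = 1; [i=-1]; v = 10; [i=0]; v = 19; return -162
revised: t = -3; p = -3; q = -7; v = 1; [i=-1]; v = 8; [i=0]; v = 15; u = -6; return -98
-162 != -98, so the rewrite changes behavior.
verdict: not equivalent; witness: x=-3, y=-6
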